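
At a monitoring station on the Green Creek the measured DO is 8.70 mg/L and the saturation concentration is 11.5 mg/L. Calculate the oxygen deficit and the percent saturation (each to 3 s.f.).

D ≈ 2.80 mg/L; 75.7 % saturation

D = C_s − C = 11.5 − 8.70 = 2.80 mg/L.
% saturation = 8.70/11.5 × 100 = 75.7 %.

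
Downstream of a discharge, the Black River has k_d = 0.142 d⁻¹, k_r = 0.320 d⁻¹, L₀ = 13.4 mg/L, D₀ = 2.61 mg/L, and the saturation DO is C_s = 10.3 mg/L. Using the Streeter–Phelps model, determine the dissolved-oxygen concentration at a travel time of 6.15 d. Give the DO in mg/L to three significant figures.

k_d L₀/(k_r−k_d) = 0.142×13.4/(0.320−0.142) = 1.903/0.1780 = 10.69 mg/L.
e^(−k_d t) = e^(−0.142×6.150) = 0.4176; e^(−k_r t) = e^(−0.320×6.150) = 0.1397.
D = 10.69 × (0.4176 − 0.1397) + 2.61 × 0.1397 = 2.970 + 0.3647 = 3.335 mg/L.
DO = C_s − D = 10.3 − 3.335 = 6.965 mg/L.

DO ≈ 6.97 mg/L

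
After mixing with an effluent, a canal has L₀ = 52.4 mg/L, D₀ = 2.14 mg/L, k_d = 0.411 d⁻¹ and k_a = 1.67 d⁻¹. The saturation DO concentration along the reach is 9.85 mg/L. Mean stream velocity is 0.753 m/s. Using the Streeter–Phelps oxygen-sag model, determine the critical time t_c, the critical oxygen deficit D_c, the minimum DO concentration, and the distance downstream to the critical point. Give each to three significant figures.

t_c ≈ 1.01 d; D_c ≈ 8.52 mg/L; min DO ≈ 1.33 mg/L; x_c ≈ 65.5 km

At the critical point dD/dt = 0, so k_d L₀ e^(−k_d t) = k_a D. Substituting D(t) from the Streeter–Phelps equation and solving for t gives
t_c = ln[(k_a/k_d)(1 − D₀(k_a−k_d)/(k_d L₀))] / (k_a−k_d).
Here k_a−k_d = 1.259 d⁻¹ and 1 − D₀(k_a−k_d)/(k_d L₀) = 1 − 2.14×1.259/(0.411×52.4) = 0.8749, so
t_c = ln(4.063 × 0.8749) / 1.259 = 1.268 / 1.259 = 1.007 d.
D_c = (k_d/k_a) L₀ e^(−k_d t_c) = (0.411/1.67) × 52.4 × e^(−0.411×1.007) = 0.2461 × 52.4 × 0.6610 = 8.524 mg/L.
Minimum DO = C_s − D_c = 9.85 − 8.524 = 1.326 mg/L.
x_c = v t_c = 0.753 m/s × 1.007 d × 86400 s/d = 65540 m ≈ 65.5 km.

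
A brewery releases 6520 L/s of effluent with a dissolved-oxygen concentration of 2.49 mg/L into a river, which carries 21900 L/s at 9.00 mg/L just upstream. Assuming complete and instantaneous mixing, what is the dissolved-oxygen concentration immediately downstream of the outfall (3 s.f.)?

7.51 mg/L

Flow-weighted mixing: C = (Q_r C_r + Q_w C_w)/(Q_r + Q_w)
= (21900×9.00 + 6520×2.49)/(21900 + 6520) = 213300/28420 = 7.507 mg/L.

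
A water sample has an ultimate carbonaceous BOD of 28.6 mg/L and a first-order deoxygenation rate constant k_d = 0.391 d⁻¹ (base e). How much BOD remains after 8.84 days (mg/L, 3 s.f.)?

L_t = L₀ e^(−k_d t) = 28.6 × e^(−0.391×8.84) = 28.6 × 0.03154 = 0.9021 mg/L.

L ≈ 0.902 mg/L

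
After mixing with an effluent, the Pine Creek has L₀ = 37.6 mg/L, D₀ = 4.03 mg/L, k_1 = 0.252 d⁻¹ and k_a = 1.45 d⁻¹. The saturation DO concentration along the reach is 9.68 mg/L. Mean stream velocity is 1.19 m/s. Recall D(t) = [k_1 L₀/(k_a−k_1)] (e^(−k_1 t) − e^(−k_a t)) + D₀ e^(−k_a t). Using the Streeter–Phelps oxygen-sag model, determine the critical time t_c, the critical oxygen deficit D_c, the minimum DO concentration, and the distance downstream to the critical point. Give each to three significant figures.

t_c ≈ 0.866 d; D_c ≈ 5.25 mg/L; min DO ≈ 4.43 mg/L; x_c ≈ 89.0 km

t_c = [1/(k_a−k_1)] ln[(k_a/k_1)(1 − D₀(k_a−k_1)/(k_1 L₀))]
= [1/(1.45−0.252)] ln[(1.45/0.252)(1 − 4.03×1.198/(0.252×37.6))]
= (1/1.198) ln[5.754 × 0.4905] = 0.8347 × ln(2.822) = 0.8347 × 1.037 = 0.8660 d.
D_c = (k_1/k_a) L₀ e^(−k_1 t_c) = (0.252/1.45) × 37.6 × e^(−0.252×0.8660) = 0.1738 × 37.6 × 0.8039 = 5.253 mg/L.
Minimum DO = C_s − D_c = 9.68 − 5.253 = 4.427 mg/L.
x_c = v t_c = 1.19 m/s × 0.8660 d × 86400 s/d = 89040 m ≈ 89.0 km.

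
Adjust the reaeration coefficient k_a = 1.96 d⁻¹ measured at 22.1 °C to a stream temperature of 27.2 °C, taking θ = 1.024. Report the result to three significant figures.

k_a(T₂) = k_a(T₁) · θ^(T₂−T₁) = 1.96 × 1.024^(27.2−22.1)
= 1.96 × 1.024^5.10 = 1.96 × 1.129 = 2.212 d⁻¹.

k_a ≈ 2.21 d⁻¹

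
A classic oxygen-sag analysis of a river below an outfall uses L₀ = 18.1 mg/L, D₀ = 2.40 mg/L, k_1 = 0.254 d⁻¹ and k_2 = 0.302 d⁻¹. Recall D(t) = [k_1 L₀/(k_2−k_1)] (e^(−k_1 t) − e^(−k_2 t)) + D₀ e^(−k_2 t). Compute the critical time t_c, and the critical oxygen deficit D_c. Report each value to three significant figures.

t_c ≈ 3.08 d; D_c ≈ 6.97 mg/L

t_c = [1/(k_2−k_1)] ln[(k_2/k_1)(1 − D₀(k_2−k_1)/(k_1 L₀))]
= [1/(0.302−0.254)] ln[(0.302/0.254)(1 − 2.40×0.04800/(0.254×18.1))]
= (1/0.04800) ln[1.189 × 0.9749] = 20.83 × ln(1.159) = 20.83 × 0.1477 = 3.077 d.
D_c = (k_1/k_2) L₀ e^(−k_1 t_c) = (0.254/0.302) × 18.1 × e^(−0.254×3.077) = 0.8411 × 18.1 × 0.4576 = 6.967 mg/L.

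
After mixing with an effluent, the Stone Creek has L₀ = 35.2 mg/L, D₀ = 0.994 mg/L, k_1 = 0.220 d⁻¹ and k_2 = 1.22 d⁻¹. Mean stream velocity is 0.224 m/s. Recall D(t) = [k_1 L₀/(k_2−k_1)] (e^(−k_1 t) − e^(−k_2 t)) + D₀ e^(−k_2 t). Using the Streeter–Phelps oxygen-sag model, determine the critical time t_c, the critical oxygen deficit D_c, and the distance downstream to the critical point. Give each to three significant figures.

With k_2/k_1 = 5.545 and 1 − D₀(k_2−k_1)/(k_1 L₀) = 0.8716,
t_c = ln(5.545 × 0.8716) / (1.22 − 0.220) = ln(4.834) / 1.000 = 1.576/1.000 = 1.576 d.
L(t_c) = L₀ e^(−k_1 t_c) = 35.2 × 0.7071 = 24.89 mg/L, and at the critical point k_2 D_c = k_1 L, so D_c = (0.220/1.22) × 24.89 = 4.488 mg/L.
x_c = v t_c = 0.224 m/s × 1.576 d × 86400 s/d = 30490 m ≈ 30.5 km.

t_c ≈ 1.58 d; D_c ≈ 4.49 mg/L; x_c ≈ 30.5 km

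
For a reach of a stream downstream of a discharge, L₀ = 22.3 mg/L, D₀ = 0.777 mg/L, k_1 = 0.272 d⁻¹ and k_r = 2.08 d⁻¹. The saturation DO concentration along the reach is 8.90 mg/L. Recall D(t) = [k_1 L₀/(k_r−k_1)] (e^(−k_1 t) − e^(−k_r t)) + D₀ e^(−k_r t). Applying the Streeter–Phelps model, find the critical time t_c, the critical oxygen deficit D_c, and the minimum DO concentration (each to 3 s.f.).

t_c ≈ 0.979 d; D_c ≈ 2.23 mg/L; min DO ≈ 6.67 mg/L

With k_r/k_1 = 7.647 and 1 − D₀(k_r−k_1)/(k_1 L₀) = 0.7684,
t_c = ln(7.647 × 0.7684) / (2.08 − 0.272) = ln(5.876) / 1.808 = 1.771/1.808 = 0.9795 d.
L(t_c) = L₀ e^(−k_1 t_c) = 22.3 × 0.7661 = 17.08 mg/L, and at the critical point k_r D_c = k_1 L, so D_c = (0.272/2.08) × 17.08 = 2.234 mg/L.
Minimum DO = C_s − D_c = 8.90 − 2.234 = 6.666 mg/L.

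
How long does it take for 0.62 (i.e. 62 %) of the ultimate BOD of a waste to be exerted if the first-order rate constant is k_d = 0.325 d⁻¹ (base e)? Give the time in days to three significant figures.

t ≈ 2.98 d

y/L₀ = 1 − e^(−k_d t) = 0.62 ⇒ e^(−k_d t) = 0.380
t = −ln(0.380) / 0.325 = 0.9676 / 0.325 = 2.977 d.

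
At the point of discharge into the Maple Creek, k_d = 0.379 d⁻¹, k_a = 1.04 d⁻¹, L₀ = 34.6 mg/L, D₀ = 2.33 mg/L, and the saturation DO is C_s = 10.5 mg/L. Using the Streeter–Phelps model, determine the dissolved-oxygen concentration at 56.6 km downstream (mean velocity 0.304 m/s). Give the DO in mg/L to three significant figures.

DO ≈ 3.60 mg/L

Travel time t = x/v = 56.6 km / (0.304 m/s) = 56600 m / 0.304 m/s = 186200 s = 2.155 d.
k_d L₀/(k_a−k_d) = 0.379×34.6/(1.04−0.379) = 13.11/0.6610 = 19.84 mg/L.
e^(−k_d t) = e^(−0.379×2.155) = 0.4419; e^(−k_a t) = e^(−1.04×2.155) = 0.1063.
D = 19.84 × (0.4419 − 0.1063) + 2.33 × 0.1063 = 6.657 + 0.2478 = 6.904 mg/L.
DO = C_s − D = 10.5 − 6.904 = 3.596 mg/L.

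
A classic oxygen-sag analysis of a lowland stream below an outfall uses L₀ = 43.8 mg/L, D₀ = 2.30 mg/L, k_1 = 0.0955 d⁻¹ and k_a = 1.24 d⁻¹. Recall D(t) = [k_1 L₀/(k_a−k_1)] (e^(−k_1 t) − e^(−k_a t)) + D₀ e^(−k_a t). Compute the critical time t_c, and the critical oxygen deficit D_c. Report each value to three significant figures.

t_c ≈ 1.37 d; D_c ≈ 2.96 mg/L

With k_a/k_1 = 12.98 and 1 − D₀(k_a−k_1)/(k_1 L₀) = 0.3707,
t_c = ln(12.98 × 0.3707) / (1.24 − 0.0955) = ln(4.813) / 1.145 = 1.571/1.145 = 1.373 d.
D_c = (k_1/k_a) L₀ e^(−k_1 t_c) = (0.0955/1.24) × 43.8 × e^(−0.0955×1.373) = 0.07702 × 43.8 × 0.8771 = 2.959 mg/L.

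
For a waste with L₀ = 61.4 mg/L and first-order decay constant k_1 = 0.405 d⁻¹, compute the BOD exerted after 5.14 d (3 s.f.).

y ≈ 53.7 mg/L

y_t = L₀(1 − e^(−k_1 t)) = 61.4 × (1 − e^(−0.405×5.14))
= 61.4 × (1 − 0.1247) = 61.4 × 0.8753 = 53.74 mg/L.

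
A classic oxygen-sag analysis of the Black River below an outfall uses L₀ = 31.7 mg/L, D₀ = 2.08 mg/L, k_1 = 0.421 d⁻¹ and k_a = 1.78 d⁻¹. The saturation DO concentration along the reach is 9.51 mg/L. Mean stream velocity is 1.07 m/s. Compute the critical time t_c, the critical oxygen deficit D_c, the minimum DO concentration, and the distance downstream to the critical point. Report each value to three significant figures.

t_c ≈ 0.886 d; D_c ≈ 5.16 mg/L; min DO ≈ 4.35 mg/L; x_c ≈ 81.9 km

t_c = [1/(k_a−k_1)] ln[(k_a/k_1)(1 − D₀(k_a−k_1)/(k_1 L₀))]
= [1/(1.78−0.421)] ln[(1.78/0.421)(1 − 2.08×1.359/(0.421×31.7))]
= (1/1.359) ln[4.228 × 0.7882] = 0.7358 × ln(3.333) = 0.7358 × 1.204 = 0.8857 d.
D_c = (k_1/k_a) L₀ e^(−k_1 t_c) = (0.421/1.78) × 31.7 × e^(−0.421×0.8857) = 0.2365 × 31.7 × 0.6887 = 5.164 mg/L.
Minimum DO = C_s − D_c = 9.51 − 5.164 = 4.346 mg/L.
x_c = v t_c = 1.07 m/s × 0.8857 d × 86400 s/d = 81890 m ≈ 81.9 km.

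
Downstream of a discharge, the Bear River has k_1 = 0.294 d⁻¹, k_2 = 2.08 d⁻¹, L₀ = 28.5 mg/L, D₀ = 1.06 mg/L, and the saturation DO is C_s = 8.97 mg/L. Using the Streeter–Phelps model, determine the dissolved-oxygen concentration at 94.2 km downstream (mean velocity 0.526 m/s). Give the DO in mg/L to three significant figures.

DO ≈ 6.47 mg/L

Travel time t = x/v = 94.2 km / (0.526 m/s) = 94200 m / 0.526 m/s = 179100 s = 2.073 d.
k_1 L₀/(k_2−k_1) = 0.294×28.5/(2.08−0.294) = 8.379/1.786 = 4.691 mg/L.
e^(−k_1 t) = e^(−0.294×2.073) = 0.5437; e^(−k_2 t) = e^(−2.08×2.073) = 0.01342.
D = 4.691 × (0.5437 − 0.01342) + 1.06 × 0.01342 = 2.488 + 0.01422 = 2.502 mg/L.
DO = C_s − D = 8.97 − 2.502 = 6.468 mg/L.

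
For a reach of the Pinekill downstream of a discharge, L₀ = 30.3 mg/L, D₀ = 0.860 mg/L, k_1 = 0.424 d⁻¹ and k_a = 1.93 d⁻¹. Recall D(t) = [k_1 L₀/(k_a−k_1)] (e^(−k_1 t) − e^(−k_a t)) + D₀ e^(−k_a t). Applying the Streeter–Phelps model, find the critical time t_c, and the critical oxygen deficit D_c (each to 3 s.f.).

t_c ≈ 0.936 d; D_c ≈ 4.48 mg/L

With k_a/k_1 = 4.552 and 1 − D₀(k_a−k_1)/(k_1 L₀) = 0.8992,
t_c = ln(4.552 × 0.8992) / (1.93 − 0.424) = ln(4.093) / 1.506 = 1.409/1.506 = 0.9358 d.
D_c = (k_1/k_a) L₀ e^(−k_1 t_c) = (0.424/1.93) × 30.3 × e^(−0.424×0.9358) = 0.2197 × 30.3 × 0.6725 = 4.476 mg/L.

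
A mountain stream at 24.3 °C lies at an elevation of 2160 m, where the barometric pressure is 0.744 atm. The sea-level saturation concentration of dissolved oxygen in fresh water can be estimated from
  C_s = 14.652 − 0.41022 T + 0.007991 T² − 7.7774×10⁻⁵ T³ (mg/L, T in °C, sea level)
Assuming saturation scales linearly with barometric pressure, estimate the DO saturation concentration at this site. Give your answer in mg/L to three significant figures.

C_s ≈ 6.16 mg/L

At sea level: C_s = 14.652 − 0.41022×24.3 + 0.007991×24.3² − 7.7774×10⁻⁵×24.3³ = 8.286 mg/L.
Pressure correction: C_s' = 8.286 × 0.744 = 6.165 mg/L.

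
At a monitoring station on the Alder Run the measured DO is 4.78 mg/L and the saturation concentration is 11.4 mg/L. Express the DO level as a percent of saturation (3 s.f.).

41.9 % saturation

% saturation = C/C_s × 100 = 4.78/11.4 × 100 = 41.9 %.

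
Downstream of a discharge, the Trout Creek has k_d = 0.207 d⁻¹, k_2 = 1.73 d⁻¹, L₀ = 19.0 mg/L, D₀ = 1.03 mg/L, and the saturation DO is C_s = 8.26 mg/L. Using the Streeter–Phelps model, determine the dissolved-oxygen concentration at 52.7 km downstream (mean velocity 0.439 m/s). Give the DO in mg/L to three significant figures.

Travel time t = x/v = 52.7 km / (0.439 m/s) = 52700 m / 0.439 m/s = 120000 s = 1.389 d.
k_d L₀/(k_2−k_d) = 0.207×19.0/(1.73−0.207) = 3.933/1.523 = 2.582 mg/L.
e^(−k_d t) = e^(−0.207×1.389) = 0.7501; e^(−k_2 t) = e^(−1.73×1.389) = 0.09038.
D = 2.582 × (0.7501 − 0.09038) + 1.03 × 0.09038 = 1.704 + 0.09310 = 1.797 mg/L.
DO = C_s − D = 8.26 − 1.797 = 6.463 mg/L.

DO ≈ 6.46 mg/L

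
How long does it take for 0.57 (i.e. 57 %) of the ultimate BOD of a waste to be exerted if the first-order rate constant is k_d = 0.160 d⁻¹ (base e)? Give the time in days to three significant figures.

t ≈ 5.27 d

y/L₀ = 1 − e^(−k_d t) = 0.57 ⇒ e^(−k_d t) = 0.430
t = −ln(0.430) / 0.160 = 0.8440 / 0.160 = 5.275 d.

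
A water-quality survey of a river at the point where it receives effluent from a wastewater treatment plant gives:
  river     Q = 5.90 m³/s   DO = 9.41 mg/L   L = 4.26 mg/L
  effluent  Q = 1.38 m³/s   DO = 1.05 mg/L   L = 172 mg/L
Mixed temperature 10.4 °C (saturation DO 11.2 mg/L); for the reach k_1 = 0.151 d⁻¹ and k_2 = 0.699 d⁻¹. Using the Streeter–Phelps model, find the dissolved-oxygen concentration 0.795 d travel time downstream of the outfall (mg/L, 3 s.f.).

DO ≈ 6.15 mg/L

Mixed DO = (5.90×9.41 + 1.38×1.05)/(5.90+1.38) = 56.97/7.280 = 7.825 mg/L.
Mixed L₀ = (5.90×4.26 + 1.38×172)/(7.280) = 262.5/7.280 = 36.06 mg/L.
Initial deficit D₀ = C_s − DO₀ = 11.2 − 7.825 = 3.375 mg/L.
D(0.795) = [0.151×36.06/(0.699−0.151)](e^(−0.151×0.795) − e^(−0.699×0.795)) + 3.375 e^(−0.699×0.795)
= 9.935 × (0.8869 − 0.5737) + 3.375 × 0.5737 = 5.048 mg/L.
DO = 11.2 − 5.048 = 6.152 mg/L.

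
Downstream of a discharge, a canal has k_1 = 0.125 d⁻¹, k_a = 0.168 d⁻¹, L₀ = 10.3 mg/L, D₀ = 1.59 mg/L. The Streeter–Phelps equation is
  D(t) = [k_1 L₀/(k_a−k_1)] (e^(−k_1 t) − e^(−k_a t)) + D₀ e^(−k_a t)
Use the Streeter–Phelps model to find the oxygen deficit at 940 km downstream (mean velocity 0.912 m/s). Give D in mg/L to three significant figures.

D ≈ 2.92 mg/L

Travel time t = x/v = 940 km / (0.912 m/s) = 940000 m / 0.912 m/s = 1.031×10^6 s = 11.93 d.
k_1 L₀/(k_a−k_1) = 0.125×10.3/(0.168−0.125) = 1.288/0.04300 = 29.94 mg/L.
e^(−k_1 t) = e^(−0.125×11.93) = 0.2251; e^(−k_a t) = e^(−0.168×11.93) = 0.1348.
D = 29.94 × (0.2251 − 0.1348) + 1.59 × 0.1348 = 2.705 + 0.2143 = 2.919 mg/L.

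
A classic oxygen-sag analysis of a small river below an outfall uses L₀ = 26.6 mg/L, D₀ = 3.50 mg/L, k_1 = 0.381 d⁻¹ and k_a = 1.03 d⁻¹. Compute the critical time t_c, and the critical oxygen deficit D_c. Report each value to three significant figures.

t_c ≈ 1.14 d; D_c ≈ 6.37 mg/L

At the critical point dD/dt = 0, so k_1 L₀ e^(−k_1 t) = k_a D. Substituting D(t) from the Streeter–Phelps equation and solving for t gives
t_c = ln[(k_a/k_1)(1 − D₀(k_a−k_1)/(k_1 L₀))] / (k_a−k_1).
Here k_a−k_1 = 0.6490 d⁻¹ and 1 − D₀(k_a−k_1)/(k_1 L₀) = 1 − 3.50×0.6490/(0.381×26.6) = 0.7759, so
t_c = ln(2.703 × 0.7759) / 0.6490 = 0.7407 / 0.6490 = 1.141 d.
L(t_c) = L₀ e^(−k_1 t_c) = 26.6 × 0.6474 = 17.22 mg/L, and at the critical point k_a D_c = k_1 L, so D_c = (0.381/1.03) × 17.22 = 6.370 mg/L.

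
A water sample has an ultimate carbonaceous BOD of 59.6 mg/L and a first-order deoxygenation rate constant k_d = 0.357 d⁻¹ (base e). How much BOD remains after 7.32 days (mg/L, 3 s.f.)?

L_t = L₀ e^(−k_d t) = 59.6 × e^(−0.357×7.32) = 59.6 × 0.07330 = 4.368 mg/L.

L ≈ 4.37 mg/L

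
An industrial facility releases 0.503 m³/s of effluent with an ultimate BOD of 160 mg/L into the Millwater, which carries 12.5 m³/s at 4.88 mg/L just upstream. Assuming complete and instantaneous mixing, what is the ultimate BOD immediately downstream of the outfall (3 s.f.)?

10.9 mg/L

Flow-weighted mixing: C = (Q_r C_r + Q_w C_w)/(Q_r + Q_w)
= (12.5×4.88 + 0.503×160)/(12.5 + 0.503) = 141.5/13.00 = 10.88 mg/L.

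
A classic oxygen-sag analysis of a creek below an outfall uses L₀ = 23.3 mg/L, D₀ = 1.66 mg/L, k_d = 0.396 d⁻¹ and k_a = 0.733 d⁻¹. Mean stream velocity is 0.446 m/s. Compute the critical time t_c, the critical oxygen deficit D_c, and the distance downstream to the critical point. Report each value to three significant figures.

t_c = [1/(k_a−k_d)] ln[(k_a/k_d)(1 − D₀(k_a−k_d)/(k_d L₀))]
= [1/(0.733−0.396)] ln[(0.733/0.396)(1 − 1.66×0.3370/(0.396×23.3))]
= (1/0.3370) ln[1.851 × 0.9394] = 2.967 × ln(1.739) = 2.967 × 0.5532 = 1.642 d.
D_c = (k_d/k_a) L₀ e^(−k_d t_c) = (0.396/0.733) × 23.3 × e^(−0.396×1.642) = 0.5402 × 23.3 × 0.5220 = 6.571 mg/L.
x_c = v t_c = 0.446 m/s × 1.642 d × 86400 s/d = 63250 m ≈ 63.3 km.

t_c ≈ 1.64 d; D_c ≈ 6.57 mg/L; x_c ≈ 63.3 km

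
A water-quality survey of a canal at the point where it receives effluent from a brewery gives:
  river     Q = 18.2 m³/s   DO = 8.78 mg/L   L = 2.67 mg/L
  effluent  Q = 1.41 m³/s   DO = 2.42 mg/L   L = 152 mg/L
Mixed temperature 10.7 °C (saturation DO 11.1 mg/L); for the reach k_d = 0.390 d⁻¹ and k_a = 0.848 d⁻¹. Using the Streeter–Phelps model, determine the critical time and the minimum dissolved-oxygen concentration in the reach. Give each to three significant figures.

Mixed DO = (18.2×8.78 + 1.41×2.42)/(18.2+1.41) = 163.2/19.61 = 8.323 mg/L.
Mixed L₀ = (18.2×2.67 + 1.41×152)/(19.61) = 262.9/19.61 = 13.41 mg/L.
Initial deficit D₀ = C_s − DO₀ = 11.1 − 8.323 = 2.777 mg/L.
t_c = (1/0.4580) ln[(0.848/0.390)(1 − 2.777×0.4580/(0.390×13.41))] = 2.183 × ln(1.645) = 1.087 d.
D_c = (0.390/0.848) × 13.41 × e^(−0.390×1.087) = 0.4599 × 13.41 × 0.6544 = 4.035 mg/L.
Minimum DO = 11.1 − 4.035 = 7.065 mg/L.

t_c ≈ 1.09 d; minimum DO ≈ 7.07 mg/L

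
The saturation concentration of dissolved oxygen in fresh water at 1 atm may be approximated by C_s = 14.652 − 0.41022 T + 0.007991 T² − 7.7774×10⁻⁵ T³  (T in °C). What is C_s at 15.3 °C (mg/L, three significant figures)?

C_s ≈ 9.97 mg/L

C_s = 14.652 − 0.41022×15.3 + 0.007991×15.3² − 7.7774×10⁻⁵×15.3³ = 9.968 mg/L.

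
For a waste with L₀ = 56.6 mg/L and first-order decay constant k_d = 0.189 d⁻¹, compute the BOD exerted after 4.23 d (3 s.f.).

y ≈ 31.2 mg/L

y_t = L₀(1 − e^(−k_d t)) = 56.6 × (1 − e^(−0.189×4.23))
= 56.6 × (1 − 0.4496) = 56.6 × 0.5504 = 31.15 mg/L.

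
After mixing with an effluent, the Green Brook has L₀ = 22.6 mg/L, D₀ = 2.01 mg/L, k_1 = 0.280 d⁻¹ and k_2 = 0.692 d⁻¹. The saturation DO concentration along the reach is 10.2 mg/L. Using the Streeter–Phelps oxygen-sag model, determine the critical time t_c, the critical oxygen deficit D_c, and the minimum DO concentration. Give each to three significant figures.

t_c = [1/(k_2−k_1)] ln[(k_2/k_1)(1 − D₀(k_2−k_1)/(k_1 L₀))]
= [1/(0.692−0.280)] ln[(0.692/0.280)(1 − 2.01×0.4120/(0.280×22.6))]
= (1/0.4120) ln[2.471 × 0.8691] = 2.427 × ln(2.148) = 2.427 × 0.7645 = 1.856 d.
D_c = (k_1/k_2) L₀ e^(−k_1 t_c) = (0.280/0.692) × 22.6 × e^(−0.280×1.856) = 0.4046 × 22.6 × 0.5948 = 5.439 mg/L.
Minimum DO = C_s − D_c = 10.2 − 5.439 = 4.761 mg/L.

t_c ≈ 1.86 d; D_c ≈ 5.44 mg/L; min DO ≈ 4.76 mg/L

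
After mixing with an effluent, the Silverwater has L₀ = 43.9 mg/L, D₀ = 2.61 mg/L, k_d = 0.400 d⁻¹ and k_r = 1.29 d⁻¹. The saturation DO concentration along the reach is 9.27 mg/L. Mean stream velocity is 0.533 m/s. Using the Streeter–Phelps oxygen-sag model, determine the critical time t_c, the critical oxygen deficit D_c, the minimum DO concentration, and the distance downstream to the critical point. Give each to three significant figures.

With k_r/k_d = 3.225 and 1 − D₀(k_r−k_d)/(k_d L₀) = 0.8677,
t_c = ln(3.225 × 0.8677) / (1.29 − 0.400) = ln(2.798) / 0.8900 = 1.029/0.8900 = 1.156 d.
D_c = (k_d/k_r) L₀ e^(−k_d t_c) = (0.400/1.29) × 43.9 × e^(−0.400×1.156) = 0.3101 × 43.9 × 0.6297 = 8.572 mg/L.
Minimum DO = C_s − D_c = 9.27 − 8.572 = 0.6981 mg/L.
x_c = v t_c = 0.533 m/s × 1.156 d × 86400 s/d = 53250 m ≈ 53.2 km.

t_c ≈ 1.16 d; D_c ≈ 8.57 mg/L; min DO ≈ 0.698 mg/L; x_c ≈ 53.2 km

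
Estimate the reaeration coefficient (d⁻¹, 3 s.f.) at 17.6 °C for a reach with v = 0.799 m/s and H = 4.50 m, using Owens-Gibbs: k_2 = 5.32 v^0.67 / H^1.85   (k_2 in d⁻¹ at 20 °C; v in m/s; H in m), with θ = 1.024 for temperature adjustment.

k_2(20) = 5.32 × 0.799^0.67 / 4.50^1.85 = 5.32 × 0.8604 / 16.16 = 0.2833 d⁻¹.
k_2(17.6) = 0.2833 × 1.024^(17.6−20) = 0.2833 × 0.9447 = 0.2676 d⁻¹.

k_2 ≈ 0.268 d⁻¹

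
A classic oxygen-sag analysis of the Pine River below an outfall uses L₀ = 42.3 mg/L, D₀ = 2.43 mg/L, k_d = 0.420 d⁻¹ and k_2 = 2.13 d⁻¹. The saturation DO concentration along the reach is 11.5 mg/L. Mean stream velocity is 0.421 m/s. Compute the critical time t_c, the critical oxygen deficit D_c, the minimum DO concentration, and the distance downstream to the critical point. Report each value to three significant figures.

t_c = [1/(k_2−k_d)] ln[(k_2/k_d)(1 − D₀(k_2−k_d)/(k_d L₀))]
= [1/(2.13−0.420)] ln[(2.13/0.420)(1 − 2.43×1.710/(0.420×42.3))]
= (1/1.710) ln[5.071 × 0.7661] = 0.5848 × ln(3.885) = 0.5848 × 1.357 = 0.7937 d.
L(t_c) = L₀ e^(−k_d t_c) = 42.3 × 0.7165 = 30.31 mg/L, and at the critical point k_2 D_c = k_d L, so D_c = (0.420/2.13) × 30.31 = 5.976 mg/L.
Minimum DO = C_s − D_c = 11.5 − 5.976 = 5.524 mg/L.
x_c = v t_c = 0.421 m/s × 0.7937 d × 86400 s/d = 28870 m ≈ 28.9 km.

t_c ≈ 0.794 d; D_c ≈ 5.98 mg/L; min DO ≈ 5.52 mg/L; x_c ≈ 28.9 km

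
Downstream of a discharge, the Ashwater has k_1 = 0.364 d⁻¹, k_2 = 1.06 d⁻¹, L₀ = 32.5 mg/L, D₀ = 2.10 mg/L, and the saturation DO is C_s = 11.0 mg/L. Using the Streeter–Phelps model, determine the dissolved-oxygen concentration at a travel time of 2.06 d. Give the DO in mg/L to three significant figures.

DO ≈ 4.65 mg/L

k_1 L₀/(k_2−k_1) = 0.364×32.5/(1.06−0.364) = 11.83/0.6960 = 17.00 mg/L.
e^(−k_1 t) = e^(−0.364×2.060) = 0.4724; e^(−k_2 t) = e^(−1.06×2.060) = 0.1126.
D = 17.00 × (0.4724 − 0.1126) + 2.10 × 0.1126 = 6.116 + 0.2365 = 6.352 mg/L.
DO = C_s − D = 11.0 − 6.352 = 4.648 mg/L.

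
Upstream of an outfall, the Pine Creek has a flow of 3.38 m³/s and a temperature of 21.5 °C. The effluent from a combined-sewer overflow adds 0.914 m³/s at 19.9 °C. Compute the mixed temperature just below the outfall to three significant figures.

21.2 °C

Flow-weighted mixing: C = (Q_r C_r + Q_w C_w)/(Q_r + Q_w)
= (3.38×21.5 + 0.914×19.9)/(3.38 + 0.914) = 90.86/4.294 = 21.16 °C.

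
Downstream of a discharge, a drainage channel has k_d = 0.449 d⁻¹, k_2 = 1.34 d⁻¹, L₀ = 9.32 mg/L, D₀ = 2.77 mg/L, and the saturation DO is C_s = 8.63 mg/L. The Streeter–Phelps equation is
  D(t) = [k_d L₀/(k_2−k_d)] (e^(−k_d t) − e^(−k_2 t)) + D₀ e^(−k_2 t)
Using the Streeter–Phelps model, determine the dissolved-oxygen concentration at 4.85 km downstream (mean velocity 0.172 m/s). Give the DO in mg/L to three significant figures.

DO ≈ 5.82 mg/L

Travel time t = x/v = 4.85 km / (0.172 m/s) = 4850 m / 0.172 m/s = 28200 s = 0.3264 d.
k_d L₀/(k_2−k_d) = 0.449×9.32/(1.34−0.449) = 4.185/0.8910 = 4.697 mg/L.
e^(−k_d t) = e^(−0.449×0.3264) = 0.8637; e^(−k_2 t) = e^(−1.34×0.3264) = 0.6458.
D = 4.697 × (0.8637 − 0.6458) + 2.77 × 0.6458 = 1.024 + 1.789 = 2.812 mg/L.
DO = C_s − D = 8.63 − 2.812 = 5.818 mg/L.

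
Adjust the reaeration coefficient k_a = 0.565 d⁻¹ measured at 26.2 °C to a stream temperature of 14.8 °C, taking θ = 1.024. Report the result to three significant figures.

k_a ≈ 0.431 d⁻¹

k_a(T₂) = k_a(T₁) · θ^(T₂−T₁) = 0.565 × 1.024^(14.8−26.2)
= 0.565 × 1.024^-11.4 = 0.565 × 0.7631 = 0.4312 d⁻¹.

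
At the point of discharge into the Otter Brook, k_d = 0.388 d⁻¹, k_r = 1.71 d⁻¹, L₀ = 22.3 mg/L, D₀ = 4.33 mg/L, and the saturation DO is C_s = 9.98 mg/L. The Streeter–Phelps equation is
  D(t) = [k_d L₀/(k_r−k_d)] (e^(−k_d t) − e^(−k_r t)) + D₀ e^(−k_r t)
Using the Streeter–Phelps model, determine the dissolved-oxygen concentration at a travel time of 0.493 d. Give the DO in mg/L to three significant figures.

DO ≈ 5.53 mg/L

k_d L₀/(k_r−k_d) = 0.388×22.3/(1.71−0.388) = 8.652/1.322 = 6.545 mg/L.
e^(−k_d t) = e^(−0.388×0.4930) = 0.8259; e^(−k_r t) = e^(−1.71×0.4930) = 0.4304.
D = 6.545 × (0.8259 − 0.4304) + 4.33 × 0.4304 = 2.588 + 1.864 = 4.452 mg/L.
DO = C_s − D = 9.98 − 4.452 = 5.528 mg/L.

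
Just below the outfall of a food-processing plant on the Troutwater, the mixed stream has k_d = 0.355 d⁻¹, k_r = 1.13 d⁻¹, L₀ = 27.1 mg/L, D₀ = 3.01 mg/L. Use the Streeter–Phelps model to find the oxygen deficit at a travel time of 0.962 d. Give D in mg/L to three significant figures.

k_d L₀/(k_r−k_d) = 0.355×27.1/(1.13−0.355) = 9.620/0.7750 = 12.41 mg/L.
e^(−k_d t) = e^(−0.355×0.9620) = 0.7107; e^(−k_r t) = e^(−1.13×0.9620) = 0.3372.
D = 12.41 × (0.7107 − 0.3372) + 3.01 × 0.3372 = 4.636 + 1.015 = 5.651 mg/L.

D ≈ 5.65 mg/L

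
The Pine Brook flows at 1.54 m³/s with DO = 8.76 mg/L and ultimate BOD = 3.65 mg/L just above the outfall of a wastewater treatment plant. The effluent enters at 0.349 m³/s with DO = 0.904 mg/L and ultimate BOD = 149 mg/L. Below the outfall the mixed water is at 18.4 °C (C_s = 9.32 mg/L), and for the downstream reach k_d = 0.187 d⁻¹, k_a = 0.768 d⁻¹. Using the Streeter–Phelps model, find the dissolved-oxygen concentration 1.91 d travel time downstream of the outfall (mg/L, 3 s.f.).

Mixed DO = (1.54×8.76 + 0.349×0.904)/(1.54+0.349) = 13.81/1.889 = 7.309 mg/L.
Mixed L₀ = (1.54×3.65 + 0.349×149)/(1.889) = 57.62/1.889 = 30.50 mg/L.
Initial deficit D₀ = C_s − DO₀ = 9.32 − 7.309 = 2.011 mg/L.
D(1.91) = [0.187×30.50/(0.768−0.187)](e^(−0.187×1.91) − e^(−0.768×1.91)) + 2.011 e^(−0.768×1.91)
= 9.818 × (0.6997 − 0.2306) + 2.011 × 0.2306 = 5.069 mg/L.
DO = 9.32 − 5.069 = 4.251 mg/L.

DO ≈ 4.25 mg/L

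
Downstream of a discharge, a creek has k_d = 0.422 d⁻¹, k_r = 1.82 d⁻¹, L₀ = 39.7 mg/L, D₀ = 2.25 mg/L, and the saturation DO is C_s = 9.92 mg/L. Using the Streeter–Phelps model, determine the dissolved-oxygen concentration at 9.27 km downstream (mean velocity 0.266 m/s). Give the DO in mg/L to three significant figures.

Travel time t = x/v = 9.27 km / (0.266 m/s) = 9270 m / 0.266 m/s = 34850 s = 0.4034 d.
k_d L₀/(k_r−k_d) = 0.422×39.7/(1.82−0.422) = 16.75/1.398 = 11.98 mg/L.
e^(−k_d t) = e^(−0.422×0.4034) = 0.8435; e^(−k_r t) = e^(−1.82×0.4034) = 0.4799.
D = 11.98 × (0.8435 − 0.4799) + 2.25 × 0.4799 = 4.357 + 1.080 = 5.437 mg/L.
DO = C_s − D = 9.92 − 5.437 = 4.483 mg/L.

DO ≈ 4.48 mg/L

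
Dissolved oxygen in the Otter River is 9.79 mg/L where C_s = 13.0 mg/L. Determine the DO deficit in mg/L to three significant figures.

D = C_s − C = 13.0 − 9.79 = 3.21 mg/L.

D ≈ 3.21 mg/L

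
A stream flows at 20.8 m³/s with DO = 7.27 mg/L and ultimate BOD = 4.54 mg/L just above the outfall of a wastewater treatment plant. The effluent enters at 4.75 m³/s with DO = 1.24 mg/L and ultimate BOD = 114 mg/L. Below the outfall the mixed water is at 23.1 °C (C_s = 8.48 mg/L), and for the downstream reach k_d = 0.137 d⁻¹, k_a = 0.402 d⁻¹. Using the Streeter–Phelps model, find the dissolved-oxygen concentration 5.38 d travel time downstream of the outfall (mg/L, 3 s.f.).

Mixed DO = (20.8×7.27 + 4.75×1.24)/(20.8+4.75) = 157.1/25.55 = 6.149 mg/L.
Mixed L₀ = (20.8×4.54 + 4.75×114)/(25.55) = 635.9/25.55 = 24.89 mg/L.
Initial deficit D₀ = C_s − DO₀ = 8.48 − 6.149 = 2.331 mg/L.
D(5.38) = [0.137×24.89/(0.402−0.137)](e^(−0.137×5.38) − e^(−0.402×5.38)) + 2.331 e^(−0.402×5.38)
= 12.87 × (0.4785 − 0.1150) + 2.331 × 0.1150 = 4.946 mg/L.
DO = 8.48 − 4.946 = 3.534 mg/L.

DO ≈ 3.53 mg/L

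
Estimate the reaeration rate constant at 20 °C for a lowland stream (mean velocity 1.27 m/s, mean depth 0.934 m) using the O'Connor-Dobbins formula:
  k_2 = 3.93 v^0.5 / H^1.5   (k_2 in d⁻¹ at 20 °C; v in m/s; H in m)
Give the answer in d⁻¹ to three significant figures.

k_2 ≈ 4.91 d⁻¹

k_2 = 3.93 × 1.27^0.5 / 0.934^1.5 = 3.93 × 1.127 / 0.9027 = 4.907 d⁻¹.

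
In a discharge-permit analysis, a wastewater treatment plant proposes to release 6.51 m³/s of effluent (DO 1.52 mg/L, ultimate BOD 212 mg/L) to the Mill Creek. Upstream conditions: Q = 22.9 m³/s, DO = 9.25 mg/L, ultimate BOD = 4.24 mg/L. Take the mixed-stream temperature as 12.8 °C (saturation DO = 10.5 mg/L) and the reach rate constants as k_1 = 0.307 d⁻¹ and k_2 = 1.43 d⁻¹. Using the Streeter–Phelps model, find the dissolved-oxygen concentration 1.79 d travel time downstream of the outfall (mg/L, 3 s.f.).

DO ≈ 3.41 mg/L

Mixed DO = (22.9×9.25 + 6.51×1.52)/(22.9+6.51) = 221.7/29.41 = 7.539 mg/L.
Mixed L₀ = (22.9×4.24 + 6.51×212)/(29.41) = 1477/29.41 = 50.23 mg/L.
Initial deficit D₀ = C_s − DO₀ = 10.5 − 7.539 = 2.961 mg/L.
D(1.79) = [0.307×50.23/(1.43−0.307)](e^(−0.307×1.79) − e^(−1.43×1.79)) + 2.961 e^(−1.43×1.79)
= 13.73 × (0.5772 − 0.07733) + 2.961 × 0.07733 = 7.093 mg/L.
DO = 10.5 − 7.093 = 3.407 mg/L.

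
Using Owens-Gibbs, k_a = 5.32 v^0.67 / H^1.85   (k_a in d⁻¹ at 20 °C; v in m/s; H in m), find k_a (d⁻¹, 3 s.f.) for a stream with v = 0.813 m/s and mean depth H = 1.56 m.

k_a = 5.32 × 0.813^0.67 / 1.56^1.85 = 5.32 × 0.8705 / 2.277 = 2.034 d⁻¹.

k_a ≈ 2.03 d⁻¹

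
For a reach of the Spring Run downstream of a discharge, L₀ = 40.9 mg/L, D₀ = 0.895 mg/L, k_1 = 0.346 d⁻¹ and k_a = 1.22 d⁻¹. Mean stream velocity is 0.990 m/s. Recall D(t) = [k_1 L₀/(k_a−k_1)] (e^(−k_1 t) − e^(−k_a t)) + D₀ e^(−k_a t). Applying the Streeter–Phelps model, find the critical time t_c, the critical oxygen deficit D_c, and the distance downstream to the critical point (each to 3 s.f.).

t_c ≈ 1.38 d; D_c ≈ 7.20 mg/L; x_c ≈ 118 km

At the critical point dD/dt = 0, so k_1 L₀ e^(−k_1 t) = k_a D. Substituting D(t) from the Streeter–Phelps equation and solving for t gives
t_c = ln[(k_a/k_1)(1 − D₀(k_a−k_1)/(k_1 L₀))] / (k_a−k_1).
Here k_a−k_1 = 0.8740 d⁻¹ and 1 − D₀(k_a−k_1)/(k_1 L₀) = 1 − 0.895×0.8740/(0.346×40.9) = 0.9447, so
t_c = ln(3.526 × 0.9447) / 0.8740 = 1.203 / 0.8740 = 1.377 d.
L(t_c) = L₀ e^(−k_1 t_c) = 40.9 × 0.6210 = 25.40 mg/L, and at the critical point k_a D_c = k_1 L, so D_c = (0.346/1.22) × 25.40 = 7.204 mg/L.
x_c = v t_c = 0.990 m/s × 1.377 d × 86400 s/d = 117800 m ≈ 118 km.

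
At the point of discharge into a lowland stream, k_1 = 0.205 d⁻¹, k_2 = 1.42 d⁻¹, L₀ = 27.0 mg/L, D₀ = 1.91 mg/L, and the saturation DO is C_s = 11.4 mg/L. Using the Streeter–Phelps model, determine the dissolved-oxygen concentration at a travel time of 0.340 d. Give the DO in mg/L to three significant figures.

DO ≈ 8.78 mg/L

k_1 L₀/(k_2−k_1) = 0.205×27.0/(1.42−0.205) = 5.535/1.215 = 4.556 mg/L.
e^(−k_1 t) = e^(−0.205×0.3400) = 0.9327; e^(−k_2 t) = e^(−1.42×0.3400) = 0.6171.
D = 4.556 × (0.9327 − 0.6171) + 1.91 × 0.6171 = 1.438 + 1.179 = 2.616 mg/L.
DO = C_s − D = 11.4 − 2.616 = 8.784 mg/L.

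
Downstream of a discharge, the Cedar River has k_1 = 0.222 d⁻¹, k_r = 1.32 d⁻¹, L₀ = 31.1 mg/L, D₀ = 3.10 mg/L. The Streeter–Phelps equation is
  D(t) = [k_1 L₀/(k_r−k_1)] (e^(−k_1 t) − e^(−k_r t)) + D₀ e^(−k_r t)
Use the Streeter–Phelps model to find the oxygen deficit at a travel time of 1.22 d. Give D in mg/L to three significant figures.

D ≈ 4.16 mg/L

k_1 L₀/(k_r−k_1) = 0.222×31.1/(1.32−0.222) = 6.904/1.098 = 6.288 mg/L.
e^(−k_1 t) = e^(−0.222×1.220) = 0.7627; e^(−k_r t) = e^(−1.32×1.220) = 0.1998.
D = 6.288 × (0.7627 − 0.1998) + 3.10 × 0.1998 = 3.540 + 0.6194 = 4.159 mg/L.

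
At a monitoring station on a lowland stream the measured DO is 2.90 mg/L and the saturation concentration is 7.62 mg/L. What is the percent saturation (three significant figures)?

% saturation = C/C_s × 100 = 2.90/7.62 × 100 = 38.1 %.

38.1 % saturation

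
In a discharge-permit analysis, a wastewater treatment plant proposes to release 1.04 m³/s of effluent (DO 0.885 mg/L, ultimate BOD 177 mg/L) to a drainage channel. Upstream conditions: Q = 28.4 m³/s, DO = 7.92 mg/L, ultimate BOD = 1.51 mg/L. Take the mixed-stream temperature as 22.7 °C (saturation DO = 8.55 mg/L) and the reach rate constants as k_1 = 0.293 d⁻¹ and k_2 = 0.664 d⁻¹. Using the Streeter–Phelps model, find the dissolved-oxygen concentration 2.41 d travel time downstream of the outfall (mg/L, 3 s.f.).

DO ≈ 6.60 mg/L

Mixed DO = (28.4×7.92 + 1.04×0.885)/(28.4+1.04) = 225.8/29.44 = 7.671 mg/L.
Mixed L₀ = (28.4×1.51 + 1.04×177)/(29.44) = 227.0/29.44 = 7.709 mg/L.
Initial deficit D₀ = C_s − DO₀ = 8.55 − 7.671 = 0.8785 mg/L.
D(2.41) = [0.293×7.709/(0.664−0.293)](e^(−0.293×2.41) − e^(−0.664×2.41)) + 0.8785 e^(−0.664×2.41)
= 6.089 × (0.4936 − 0.2018) + 0.8785 × 0.2018 = 1.953 mg/L.
DO = 8.55 − 1.953 = 6.597 mg/L.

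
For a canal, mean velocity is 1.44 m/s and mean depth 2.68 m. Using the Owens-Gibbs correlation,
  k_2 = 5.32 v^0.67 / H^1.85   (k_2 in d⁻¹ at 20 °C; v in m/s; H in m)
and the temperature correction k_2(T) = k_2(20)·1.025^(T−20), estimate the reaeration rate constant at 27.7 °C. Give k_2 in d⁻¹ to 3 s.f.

k_2 ≈ 1.33 d⁻¹

k_2(20) = 5.32 × 1.44^0.67 / 2.68^1.85 = 5.32 × 1.277 / 6.195 = 1.096 d⁻¹.
k_2(27.7) = 1.096 × 1.025^(27.7−20) = 1.096 × 1.209 = 1.326 d⁻¹.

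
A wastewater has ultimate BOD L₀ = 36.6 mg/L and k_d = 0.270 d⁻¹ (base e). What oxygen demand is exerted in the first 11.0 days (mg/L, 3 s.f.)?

y_t = L₀(1 − e^(−k_d t)) = 36.6 × (1 − e^(−0.270×11.0))
= 36.6 × (1 − 0.05130) = 36.6 × 0.9487 = 34.72 mg/L.

y ≈ 34.7 mg/L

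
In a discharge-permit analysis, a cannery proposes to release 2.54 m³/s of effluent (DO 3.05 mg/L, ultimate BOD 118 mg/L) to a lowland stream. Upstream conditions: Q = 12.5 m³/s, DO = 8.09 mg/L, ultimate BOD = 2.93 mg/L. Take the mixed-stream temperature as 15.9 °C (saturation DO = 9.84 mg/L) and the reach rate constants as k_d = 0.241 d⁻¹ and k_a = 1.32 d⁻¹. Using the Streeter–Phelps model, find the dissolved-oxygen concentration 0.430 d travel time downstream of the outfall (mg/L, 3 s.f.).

Mixed DO = (12.5×8.09 + 2.54×3.05)/(12.5+2.54) = 108.9/15.04 = 7.239 mg/L.
Mixed L₀ = (12.5×2.93 + 2.54×118)/(15.04) = 336.3/15.04 = 22.36 mg/L.
Initial deficit D₀ = C_s − DO₀ = 9.84 − 7.239 = 2.601 mg/L.
D(0.430) = [0.241×22.36/(1.32−0.241)](e^(−0.241×0.430) − e^(−1.32×0.430)) + 2.601 e^(−1.32×0.430)
= 4.995 × (0.9016 − 0.5669) + 2.601 × 0.5669 = 3.146 mg/L.
DO = 9.84 − 3.146 = 6.694 mg/L.

DO ≈ 6.69 mg/L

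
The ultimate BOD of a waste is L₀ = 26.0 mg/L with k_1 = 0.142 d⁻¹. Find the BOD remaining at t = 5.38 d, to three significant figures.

L ≈ 12.1 mg/L

L_t = L₀ e^(−k_1 t) = 26.0 × e^(−0.142×5.38) = 26.0 × 0.4658 = 12.11 mg/L.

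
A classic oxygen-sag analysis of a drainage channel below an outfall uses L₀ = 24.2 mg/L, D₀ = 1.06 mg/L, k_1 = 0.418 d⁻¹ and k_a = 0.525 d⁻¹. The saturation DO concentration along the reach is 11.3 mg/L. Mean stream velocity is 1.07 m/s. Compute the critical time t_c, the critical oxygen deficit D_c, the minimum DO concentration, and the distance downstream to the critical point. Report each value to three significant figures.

t_c = [1/(k_a−k_1)] ln[(k_a/k_1)(1 − D₀(k_a−k_1)/(k_1 L₀))]
= [1/(0.525−0.418)] ln[(0.525/0.418)(1 − 1.06×0.1070/(0.418×24.2))]
= (1/0.1070) ln[1.256 × 0.9888] = 9.346 × ln(1.242) = 9.346 × 0.2166 = 2.025 d.
D_c = (k_1/k_a) L₀ e^(−k_1 t_c) = (0.418/0.525) × 24.2 × e^(−0.418×2.025) = 0.7962 × 24.2 × 0.4290 = 8.266 mg/L.
Minimum DO = C_s − D_c = 11.3 − 8.266 = 3.034 mg/L.
x_c = v t_c = 1.07 m/s × 2.025 d × 86400 s/d = 187200 m ≈ 187 km.

t_c ≈ 2.02 d; D_c ≈ 8.27 mg/L; min DO ≈ 3.03 mg/L; x_c ≈ 187 km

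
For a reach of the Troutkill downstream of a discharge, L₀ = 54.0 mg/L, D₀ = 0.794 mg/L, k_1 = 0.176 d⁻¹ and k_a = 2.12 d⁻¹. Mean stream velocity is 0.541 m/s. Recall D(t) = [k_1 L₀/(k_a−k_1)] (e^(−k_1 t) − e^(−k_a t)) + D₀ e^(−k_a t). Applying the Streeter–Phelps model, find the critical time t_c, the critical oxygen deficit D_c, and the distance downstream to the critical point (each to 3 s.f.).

With k_a/k_1 = 12.05 and 1 − D₀(k_a−k_1)/(k_1 L₀) = 0.8376,
t_c = ln(12.05 × 0.8376) / (2.12 − 0.176) = ln(10.09) / 1.944 = 2.311/1.944 = 1.189 d.
D_c = (k_1/k_a) L₀ e^(−k_1 t_c) = (0.176/2.12) × 54.0 × e^(−0.176×1.189) = 0.08302 × 54.0 × 0.8112 = 3.637 mg/L.
x_c = v t_c = 0.541 m/s × 1.189 d × 86400 s/d = 55580 m ≈ 55.6 km.

t_c ≈ 1.19 d; D_c ≈ 3.64 mg/L; x_c ≈ 55.6 km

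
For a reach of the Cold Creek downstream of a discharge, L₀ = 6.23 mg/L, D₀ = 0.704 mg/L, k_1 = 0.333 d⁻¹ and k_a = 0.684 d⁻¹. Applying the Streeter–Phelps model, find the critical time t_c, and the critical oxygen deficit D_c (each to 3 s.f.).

With k_a/k_1 = 2.054 and 1 − D₀(k_a−k_1)/(k_1 L₀) = 0.8809,
t_c = ln(2.054 × 0.8809) / (0.684 − 0.333) = ln(1.809) / 0.3510 = 0.5930/0.3510 = 1.689 d.
D_c = (k_1/k_a) L₀ e^(−k_1 t_c) = (0.333/0.684) × 6.23 × e^(−0.333×1.689) = 0.4868 × 6.23 × 0.5697 = 1.728 mg/L.

t_c ≈ 1.69 d; D_c ≈ 1.73 mg/L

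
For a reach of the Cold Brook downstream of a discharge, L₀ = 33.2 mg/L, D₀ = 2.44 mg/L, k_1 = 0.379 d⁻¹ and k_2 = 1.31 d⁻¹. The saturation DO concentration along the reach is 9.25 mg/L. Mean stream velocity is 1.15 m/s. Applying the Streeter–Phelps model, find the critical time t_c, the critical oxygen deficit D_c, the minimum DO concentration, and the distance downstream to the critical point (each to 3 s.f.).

At the critical point dD/dt = 0, so k_1 L₀ e^(−k_1 t) = k_2 D. Substituting D(t) from the Streeter–Phelps equation and solving for t gives
t_c = ln[(k_2/k_1)(1 − D₀(k_2−k_1)/(k_1 L₀))] / (k_2−k_1).
Here k_2−k_1 = 0.9310 d⁻¹ and 1 − D₀(k_2−k_1)/(k_1 L₀) = 1 − 2.44×0.9310/(0.379×33.2) = 0.8195, so
t_c = ln(3.456 × 0.8195) / 0.9310 = 1.041 / 0.9310 = 1.118 d.
D_c = (k_1/k_2) L₀ e^(−k_1 t_c) = (0.379/1.31) × 33.2 × e^(−0.379×1.118) = 0.2893 × 33.2 × 0.6545 = 6.287 mg/L.
Minimum DO = C_s − D_c = 9.25 − 6.287 = 2.963 mg/L.
x_c = v t_c = 1.15 m/s × 1.118 d × 86400 s/d = 111100 m ≈ 111 km.

t_c ≈ 1.12 d; D_c ≈ 6.29 mg/L; min DO ≈ 2.96 mg/L; x_c ≈ 111 km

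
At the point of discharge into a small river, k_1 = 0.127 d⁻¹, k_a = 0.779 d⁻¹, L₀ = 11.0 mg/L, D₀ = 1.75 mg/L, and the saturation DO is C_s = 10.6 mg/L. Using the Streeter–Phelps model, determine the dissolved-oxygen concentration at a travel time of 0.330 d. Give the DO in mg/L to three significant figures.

DO ≈ 8.85 mg/L

k_1 L₀/(k_a−k_1) = 0.127×11.0/(0.779−0.127) = 1.397/0.6520 = 2.143 mg/L.
e^(−k_1 t) = e^(−0.127×0.3300) = 0.9590; e^(−k_a t) = e^(−0.779×0.3300) = 0.7733.
D = 2.143 × (0.9590 − 0.7733) + 1.75 × 0.7733 = 0.3978 + 1.353 = 1.751 mg/L.
DO = C_s − D = 10.6 − 1.751 = 8.849 mg/L.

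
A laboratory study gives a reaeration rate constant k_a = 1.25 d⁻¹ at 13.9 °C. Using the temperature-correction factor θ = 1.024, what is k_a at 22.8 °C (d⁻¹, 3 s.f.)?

k_a(T₂) = k_a(T₁) · θ^(T₂−T₁) = 1.25 × 1.024^(22.8−13.9)
= 1.25 × 1.024^8.90 = 1.25 × 1.235 = 1.544 d⁻¹.

k_a ≈ 1.54 d⁻¹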